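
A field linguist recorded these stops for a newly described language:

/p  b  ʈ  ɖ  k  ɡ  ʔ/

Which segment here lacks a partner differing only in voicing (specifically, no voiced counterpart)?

/ʔ/

Bilabial: /p/ ~ /b/
Retroflex: /ʈ/ ~ /ɖ/
Velar: /k/ ~ /ɡ/
Glottal: only /ʔ/ (voiceless); no voiced partner.
So /ʔ/ is the unpaired segment.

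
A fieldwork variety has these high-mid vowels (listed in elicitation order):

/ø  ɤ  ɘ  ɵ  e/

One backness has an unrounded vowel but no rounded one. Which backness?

front: unrounded /e/, rounded /ø/.
central: unrounded /ɘ/, rounded /ɵ/.
back: unrounded /ɤ/, rounded —.
Every backness has a rounded member except back, where /o/ would be expected.

back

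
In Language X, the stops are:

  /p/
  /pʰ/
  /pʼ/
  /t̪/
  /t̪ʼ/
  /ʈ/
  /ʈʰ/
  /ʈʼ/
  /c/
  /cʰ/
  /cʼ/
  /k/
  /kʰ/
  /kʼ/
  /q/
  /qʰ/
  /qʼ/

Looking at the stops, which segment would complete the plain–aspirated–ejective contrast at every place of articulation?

bilabial: plain /p/, aspirated /pʰ/, ejective /pʼ/.
dental: plain /t̪/, aspirated —, ejective /t̪ʼ/.
retroflex: plain /ʈ/, aspirated /ʈʰ/, ejective /ʈʼ/.
palatal: plain /c/, aspirated /cʰ/, ejective /cʼ/.
velar: plain /k/, aspirated /kʰ/, ejective /kʼ/.
uvular: plain /q/, aspirated /qʰ/, ejective /qʼ/.
The dental row has no aspirated member, so the gap is the aspirated dental stop /t̪ʰ/.

/t̪ʰ/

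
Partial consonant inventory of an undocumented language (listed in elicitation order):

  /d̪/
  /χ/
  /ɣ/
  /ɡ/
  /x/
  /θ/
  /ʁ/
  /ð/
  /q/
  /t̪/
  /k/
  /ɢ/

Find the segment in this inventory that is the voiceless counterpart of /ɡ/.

/k/

/ɡ/ is a voiced velar stop.
The voiceless counterpart is a voiceless velar stop — in this inventory, /k/.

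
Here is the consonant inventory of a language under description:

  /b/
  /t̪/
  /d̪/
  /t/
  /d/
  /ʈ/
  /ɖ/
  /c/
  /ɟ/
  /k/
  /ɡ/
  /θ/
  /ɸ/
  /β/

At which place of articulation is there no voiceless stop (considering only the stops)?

bilabial

bilabial: voiceless —, voiced /b/.
dental: voiceless /t̪/, voiced /d̪/.
alveolar: voiceless /t/, voiced /d/.
retroflex: voiceless /ʈ/, voiced /ɖ/.
palatal: voiceless /c/, voiced /ɟ/.
velar: voiceless /k/, voiced /ɡ/.
Every place of articulation has a voiceless member except bilabial, where /p/ would be expected.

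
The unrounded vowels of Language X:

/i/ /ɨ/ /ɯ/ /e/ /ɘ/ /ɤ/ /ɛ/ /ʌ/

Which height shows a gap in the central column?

low-mid

Front: /i/ (high), /e/ (high-mid), /ɛ/ (low-mid).
Central: /ɨ/ (high), /ɘ/ (high-mid).
Back: /ɯ/ (high), /ɤ/ (high-mid), /ʌ/ (low-mid).
Every height has a central member except low-mid, where /ɜ/ would be expected.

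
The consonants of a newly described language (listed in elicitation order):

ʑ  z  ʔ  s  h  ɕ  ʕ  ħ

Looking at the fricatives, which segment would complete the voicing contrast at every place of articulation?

/ɦ/

Voiceless: /s/ (alveolar), /ɕ/ (alveolo-palatal), /ħ/ (pharyngeal), /h/ (glottal).
Voiced: /z/ (alveolar), /ʑ/ (alveolo-palatal), /ʕ/ (pharyngeal).
The glottal row has no voiced member, so the gap is the voiced glottal fricative /ɦ/.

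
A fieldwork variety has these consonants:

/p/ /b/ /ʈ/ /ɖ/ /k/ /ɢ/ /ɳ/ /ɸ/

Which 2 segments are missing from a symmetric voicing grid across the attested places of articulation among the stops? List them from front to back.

/ɡ/, /q/

Voiceless: /p/ (bilabial), /ʈ/ (retroflex), /k/ (velar).
Voiced: /b/ (bilabial), /ɖ/ (retroflex), /ɢ/ (uvular).
Gaps, from front to back: velar lacks voiced (/ɡ/); uvular lacks voiceless (/q/).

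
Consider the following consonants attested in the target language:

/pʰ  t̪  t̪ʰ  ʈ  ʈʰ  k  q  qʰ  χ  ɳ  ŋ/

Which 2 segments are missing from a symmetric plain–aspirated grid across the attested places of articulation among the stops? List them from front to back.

place of articulation  plain     aspirated
bilabial          —         pʰ      
dental            t̪        t̪ʰ     
retroflex         ʈ         ʈʰ      
velar             k         —       
uvular            q         qʰ      
Gaps, from front to back: bilabial lacks plain (/p/); velar lacks aspirated (/kʰ/).

/p/, /kʰ/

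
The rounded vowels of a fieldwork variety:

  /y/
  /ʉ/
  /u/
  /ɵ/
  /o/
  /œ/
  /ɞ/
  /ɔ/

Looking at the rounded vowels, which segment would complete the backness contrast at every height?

/ø/

Front: /y/ (high), /œ/ (low-mid).
Central: /ʉ/ (high), /ɵ/ (high-mid), /ɞ/ (low-mid).
Back: /u/ (high), /o/ (high-mid), /ɔ/ (low-mid).
The high-mid row has no front member, so the gap is the high-mid front rounded vowel /ø/.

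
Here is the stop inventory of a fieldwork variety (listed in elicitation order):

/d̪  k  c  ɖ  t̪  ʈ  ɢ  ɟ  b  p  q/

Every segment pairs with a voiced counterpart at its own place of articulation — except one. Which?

Bilabial: /p/ ~ /b/
Dental: /t̪/ ~ /d̪/
Retroflex: /ʈ/ ~ /ɖ/
Palatal: /c/ ~ /ɟ/
Uvular: /q/ ~ /ɢ/
Velar: only /k/ (voiceless); no voiced partner.
So /k/ is the unpaired segment.

/k/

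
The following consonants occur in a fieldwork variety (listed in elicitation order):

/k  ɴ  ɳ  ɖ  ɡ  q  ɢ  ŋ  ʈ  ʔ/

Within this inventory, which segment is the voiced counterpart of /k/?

/k/ is a voiceless velar stop.
The voiced counterpart is a voiced velar stop — in this inventory, /ɡ/.

/ɡ/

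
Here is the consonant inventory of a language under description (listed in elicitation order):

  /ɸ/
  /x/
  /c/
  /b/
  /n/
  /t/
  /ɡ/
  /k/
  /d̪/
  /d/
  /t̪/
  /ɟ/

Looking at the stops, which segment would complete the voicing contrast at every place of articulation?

Voiceless: /t̪/ (dental), /t/ (alveolar), /c/ (palatal), /k/ (velar).
Voiced: /b/ (bilabial), /d̪/ (dental), /d/ (alveolar), /ɟ/ (palatal), /ɡ/ (velar).
The bilabial row has no voiceless member, so the gap is the voiceless bilabial stop /p/.

/p/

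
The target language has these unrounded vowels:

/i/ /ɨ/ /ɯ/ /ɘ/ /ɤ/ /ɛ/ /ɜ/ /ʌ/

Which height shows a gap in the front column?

Front: /i/ (high), /ɛ/ (low-mid).
Central: /ɨ/ (high), /ɘ/ (high-mid), /ɜ/ (low-mid).
Back: /ɯ/ (high), /ɤ/ (high-mid), /ʌ/ (low-mid).
Every height has a front member except high-mid, where /e/ would be expected.

high-mid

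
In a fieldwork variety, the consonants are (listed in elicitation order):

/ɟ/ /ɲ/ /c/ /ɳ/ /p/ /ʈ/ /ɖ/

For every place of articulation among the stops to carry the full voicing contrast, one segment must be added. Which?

/b/

Voiceless: /p/ (bilabial), /ʈ/ (retroflex), /c/ (palatal).
Voiced: /ɖ/ (retroflex), /ɟ/ (palatal).
The bilabial row has no voiced member, so the gap is the voiced bilabial stop /b/.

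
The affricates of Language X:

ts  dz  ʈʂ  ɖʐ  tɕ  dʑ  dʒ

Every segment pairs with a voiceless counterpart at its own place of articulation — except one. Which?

Alveolar: /ts/ ~ /dz/
Retroflex: /ʈʂ/ ~ /ɖʐ/
Alveolo-palatal: /tɕ/ ~ /dʑ/
Postalveolar: only /dʒ/ (voiced); no voiceless partner.
So /dʒ/ is the unpaired segment.

/dʒ/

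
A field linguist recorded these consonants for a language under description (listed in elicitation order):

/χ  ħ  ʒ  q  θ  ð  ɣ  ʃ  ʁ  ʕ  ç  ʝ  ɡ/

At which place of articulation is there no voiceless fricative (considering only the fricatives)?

dental: voiceless /θ/, voiced /ð/.
postalveolar: voiceless /ʃ/, voiced /ʒ/.
palatal: voiceless /ç/, voiced /ʝ/.
velar: voiceless —, voiced /ɣ/.
uvular: voiceless /χ/, voiced /ʁ/.
pharyngeal: voiceless /ħ/, voiced /ʕ/.
Every place of articulation has a voiceless member except velar, where /x/ would be expected.

velar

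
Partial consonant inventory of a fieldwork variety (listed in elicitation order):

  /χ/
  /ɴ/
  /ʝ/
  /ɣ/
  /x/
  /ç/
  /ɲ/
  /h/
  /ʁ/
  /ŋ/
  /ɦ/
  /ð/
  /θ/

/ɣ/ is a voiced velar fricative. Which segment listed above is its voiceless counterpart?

The voiceless counterpart is a voiceless velar fricative — in this inventory, /x/.

/x/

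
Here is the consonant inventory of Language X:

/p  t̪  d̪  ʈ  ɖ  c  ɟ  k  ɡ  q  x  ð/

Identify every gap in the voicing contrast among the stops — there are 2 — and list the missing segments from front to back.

place of articulation  voiceless  voiced  
bilabial          p         —       
dental            t̪        d̪      
retroflex         ʈ         ɖ       
palatal           c         ɟ       
velar             k         ɡ       
uvular            q         —       
Gaps, from front to back: bilabial lacks voiced (/b/); uvular lacks voiced (/ɢ/).

/b/, /ɢ/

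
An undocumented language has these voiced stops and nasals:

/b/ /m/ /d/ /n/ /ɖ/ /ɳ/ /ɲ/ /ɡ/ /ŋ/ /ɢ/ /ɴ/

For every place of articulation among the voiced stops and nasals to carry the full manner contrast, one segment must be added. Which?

/ɟ/

place of articulation  oral stop  nasal   
bilabial          b         m       
alveolar          d         n       
retroflex         ɖ         ɳ       
palatal           —         ɲ       
velar             ɡ         ŋ       
uvular            ɢ         ɴ       
The palatal row has no oral stop member, so the gap is the palatal oral stop /ɟ/.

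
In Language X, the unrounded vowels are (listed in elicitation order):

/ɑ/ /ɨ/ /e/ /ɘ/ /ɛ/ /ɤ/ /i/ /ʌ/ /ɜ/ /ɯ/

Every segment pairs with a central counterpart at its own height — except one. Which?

/ɑ/

High: /i/ ~ /ɨ/ ~ /ɯ/
High-mid: /e/ ~ /ɘ/ ~ /ɤ/
Low-mid: /ɛ/ ~ /ɜ/ ~ /ʌ/
Low: only /ɑ/ (back); no central partner.
So /ɑ/ is the unpaired segment.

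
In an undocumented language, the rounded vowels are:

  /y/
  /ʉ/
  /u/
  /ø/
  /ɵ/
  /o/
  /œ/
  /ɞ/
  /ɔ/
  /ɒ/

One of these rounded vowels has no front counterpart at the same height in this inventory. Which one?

High: /y/ ~ /ʉ/ ~ /u/
High-mid: /ø/ ~ /ɵ/ ~ /o/
Low-mid: /œ/ ~ /ɞ/ ~ /ɔ/
Low: only /ɒ/ (back); no front partner.
So /ɒ/ is the unpaired segment.

/ɒ/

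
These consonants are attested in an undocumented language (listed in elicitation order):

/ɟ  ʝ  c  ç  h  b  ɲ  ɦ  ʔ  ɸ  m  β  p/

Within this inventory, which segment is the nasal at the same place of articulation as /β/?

/m/

/β/ is a voiced bilabial fricative.
The nasal at the same place is a bilabial nasal — in this inventory, /m/.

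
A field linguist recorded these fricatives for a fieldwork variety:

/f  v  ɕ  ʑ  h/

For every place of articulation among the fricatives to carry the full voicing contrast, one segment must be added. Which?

/ɦ/

place of articulation  voiceless  voiced  
labiodental       f         v       
alveolo-palatal   ɕ         ʑ       
glottal           h         —       
The glottal row has no voiced member, so the gap is the voiced glottal fricative /ɦ/.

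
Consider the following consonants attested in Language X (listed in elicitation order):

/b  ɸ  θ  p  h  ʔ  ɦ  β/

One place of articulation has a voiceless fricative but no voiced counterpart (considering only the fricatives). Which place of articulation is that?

dental

place of articulation  voiceless  voiced  
bilabial          ɸ         β       
dental            θ         —       
glottal           h         ɦ       
Every place of articulation has a voiced member except dental, where /ð/ would be expected.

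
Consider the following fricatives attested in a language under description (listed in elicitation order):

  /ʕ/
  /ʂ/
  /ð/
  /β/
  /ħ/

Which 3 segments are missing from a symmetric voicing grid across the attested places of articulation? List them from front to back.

bilabial: voiceless —, voiced /β/.
dental: voiceless —, voiced /ð/.
retroflex: voiceless /ʂ/, voiced —.
pharyngeal: voiceless /ħ/, voiced /ʕ/.
Gaps, from front to back: bilabial lacks voiceless (/ɸ/); dental lacks voiceless (/θ/); retroflex lacks voiced (/ʐ/).

/ɸ/, /θ/, /ʐ/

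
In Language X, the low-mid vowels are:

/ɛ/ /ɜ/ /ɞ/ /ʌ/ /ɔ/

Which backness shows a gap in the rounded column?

front: unrounded /ɛ/, rounded —.
central: unrounded /ɜ/, rounded /ɞ/.
back: unrounded /ʌ/, rounded /ɔ/.
Every backness has a rounded member except front, where /œ/ would be expected.

front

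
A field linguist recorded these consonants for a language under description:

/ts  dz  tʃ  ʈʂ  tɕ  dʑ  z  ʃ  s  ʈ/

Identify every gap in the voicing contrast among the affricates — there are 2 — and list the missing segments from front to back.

/dʒ/, /ɖʐ/

place of articulation  voiceless  voiced  
alveolar          ts        dz      
postalveolar      tʃ        —       
retroflex         ʈʂ        —       
alveolo-palatal   tɕ        dʑ      
Gaps, from front to back: postalveolar lacks voiced (/dʒ/); retroflex lacks voiced (/ɖʐ/).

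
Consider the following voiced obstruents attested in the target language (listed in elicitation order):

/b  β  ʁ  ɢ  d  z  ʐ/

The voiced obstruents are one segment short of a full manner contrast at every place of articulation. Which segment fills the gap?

/ɖ/

Stop: /b/ (bilabial), /d/ (alveolar), /ɢ/ (uvular).
Fricative: /β/ (bilabial), /z/ (alveolar), /ʐ/ (retroflex), /ʁ/ (uvular).
The retroflex row has no stop member, so the gap is the retroflex stop /ɖ/.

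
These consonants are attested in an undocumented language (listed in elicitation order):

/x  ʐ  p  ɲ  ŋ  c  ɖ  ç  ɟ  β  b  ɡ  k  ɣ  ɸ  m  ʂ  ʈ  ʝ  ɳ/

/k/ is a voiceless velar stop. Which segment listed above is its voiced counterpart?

/ɡ/

The voiced counterpart is a voiced velar stop — in this inventory, /ɡ/.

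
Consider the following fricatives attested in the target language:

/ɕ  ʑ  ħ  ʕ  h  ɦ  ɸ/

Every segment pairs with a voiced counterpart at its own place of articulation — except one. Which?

Alveolo-palatal: /ɕ/ ~ /ʑ/
Pharyngeal: /ħ/ ~ /ʕ/
Glottal: /h/ ~ /ɦ/
Bilabial: only /ɸ/ (voiceless); no voiced partner.
So /ɸ/ is the unpaired segment.

/ɸ/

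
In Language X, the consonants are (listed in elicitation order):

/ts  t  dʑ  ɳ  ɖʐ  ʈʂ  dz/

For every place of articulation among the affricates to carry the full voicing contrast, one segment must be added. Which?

/tɕ/

alveolar: voiceless /ts/, voiced /dz/.
retroflex: voiceless /ʈʂ/, voiced /ɖʐ/.
alveolo-palatal: voiceless —, voiced /dʑ/.
The alveolo-palatal row has no voiceless member, so the gap is the voiceless alveolo-palatal affricate /tɕ/.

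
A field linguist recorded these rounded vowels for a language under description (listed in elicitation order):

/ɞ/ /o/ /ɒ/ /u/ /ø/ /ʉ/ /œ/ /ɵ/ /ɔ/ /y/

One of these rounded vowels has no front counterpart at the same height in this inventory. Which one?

/ɒ/

High: /y/ ~ /ʉ/ ~ /u/
High-mid: /ø/ ~ /ɵ/ ~ /o/
Low-mid: /œ/ ~ /ɞ/ ~ /ɔ/
Low: only /ɒ/ (back); no front partner.
So /ɒ/ is the unpaired segment.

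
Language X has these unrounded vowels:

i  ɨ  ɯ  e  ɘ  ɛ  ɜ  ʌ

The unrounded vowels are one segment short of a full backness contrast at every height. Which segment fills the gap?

Front: /i/ (high), /e/ (high-mid), /ɛ/ (low-mid).
Central: /ɨ/ (high), /ɘ/ (high-mid), /ɜ/ (low-mid).
Back: /ɯ/ (high), /ʌ/ (low-mid).
The high-mid row has no back member, so the gap is the high-mid back unrounded vowel /ɤ/.

/ɤ/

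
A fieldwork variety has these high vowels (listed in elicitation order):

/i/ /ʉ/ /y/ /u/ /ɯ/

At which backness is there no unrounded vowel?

central

backness          unrounded  rounded 
front             i         y       
central           —         ʉ       
back              ɯ         u       
Every backness has an unrounded member except central, where /ɨ/ would be expected.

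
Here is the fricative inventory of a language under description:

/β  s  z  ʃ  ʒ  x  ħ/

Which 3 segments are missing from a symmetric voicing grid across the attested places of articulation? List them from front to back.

/ɸ/, /ɣ/, /ʕ/

place of articulation  voiceless  voiced  
bilabial          —         β       
alveolar          s         z       
postalveolar      ʃ         ʒ       
velar             x         —       
pharyngeal        ħ         —       
Gaps, from front to back: bilabial lacks voiceless (/ɸ/); velar lacks voiced (/ɣ/); pharyngeal lacks voiced (/ʕ/).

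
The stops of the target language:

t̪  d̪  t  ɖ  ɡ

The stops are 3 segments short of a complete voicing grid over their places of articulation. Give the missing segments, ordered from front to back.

/d/, /ʈ/, /k/

dental: voiceless /t̪/, voiced /d̪/.
alveolar: voiceless /t/, voiced —.
retroflex: voiceless —, voiced /ɖ/.
velar: voiceless —, voiced /ɡ/.
Gaps, from front to back: alveolar lacks voiced (/d/); retroflex lacks voiceless (/ʈ/); velar lacks voiceless (/k/).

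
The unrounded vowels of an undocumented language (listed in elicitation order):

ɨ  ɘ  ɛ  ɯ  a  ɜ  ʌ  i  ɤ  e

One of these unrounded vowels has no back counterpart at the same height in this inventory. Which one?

/a/

High: /i/ ~ /ɨ/ ~ /ɯ/
High-mid: /e/ ~ /ɘ/ ~ /ɤ/
Low-mid: /ɛ/ ~ /ɜ/ ~ /ʌ/
Low: only /a/ (front); no back partner.
So /a/ is the unpaired segment.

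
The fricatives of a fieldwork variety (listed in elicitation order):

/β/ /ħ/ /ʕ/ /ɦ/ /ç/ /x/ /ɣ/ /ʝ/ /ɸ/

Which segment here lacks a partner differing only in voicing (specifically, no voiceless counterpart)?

/ɦ/

Bilabial: /ɸ/ ~ /β/
Palatal: /ç/ ~ /ʝ/
Velar: /x/ ~ /ɣ/
Pharyngeal: /ħ/ ~ /ʕ/
Glottal: only /ɦ/ (voiced); no voiceless partner.
So /ɦ/ is the unpaired segment.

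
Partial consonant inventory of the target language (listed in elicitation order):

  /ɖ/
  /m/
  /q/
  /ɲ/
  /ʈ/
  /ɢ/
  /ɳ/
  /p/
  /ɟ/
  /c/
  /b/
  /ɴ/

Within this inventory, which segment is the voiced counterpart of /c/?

/ɟ/

/c/ is a voiceless palatal stop.
The voiced counterpart is a voiced palatal stop — in this inventory, /ɟ/.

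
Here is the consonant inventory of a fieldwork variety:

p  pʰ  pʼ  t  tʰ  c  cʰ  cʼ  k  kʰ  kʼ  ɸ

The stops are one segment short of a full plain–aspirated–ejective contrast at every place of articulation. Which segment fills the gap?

place of articulation  plain     aspirated  ejective
bilabial          p         pʰ        pʼ      
alveolar          t         tʰ        —       
palatal           c         cʰ        cʼ      
velar             k         kʰ        kʼ      
The alveolar row has no ejective member, so the gap is the ejective alveolar stop /tʼ/.

/tʼ/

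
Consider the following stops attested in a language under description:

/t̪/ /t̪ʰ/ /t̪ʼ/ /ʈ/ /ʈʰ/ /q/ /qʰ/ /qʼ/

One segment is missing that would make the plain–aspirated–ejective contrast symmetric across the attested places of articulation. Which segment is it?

/ʈʼ/

dental: plain /t̪/, aspirated /t̪ʰ/, ejective /t̪ʼ/.
retroflex: plain /ʈ/, aspirated /ʈʰ/, ejective —.
uvular: plain /q/, aspirated /qʰ/, ejective /qʼ/.
The retroflex row has no ejective member, so the gap is the ejective retroflex stop /ʈʼ/.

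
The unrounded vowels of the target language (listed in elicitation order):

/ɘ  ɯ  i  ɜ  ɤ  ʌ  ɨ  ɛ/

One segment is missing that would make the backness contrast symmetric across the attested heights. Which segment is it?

/e/

high: front /i/, central /ɨ/, back /ɯ/.
high-mid: front —, central /ɘ/, back /ɤ/.
low-mid: front /ɛ/, central /ɜ/, back /ʌ/.
The high-mid row has no front member, so the gap is the high-mid front unrounded vowel /e/.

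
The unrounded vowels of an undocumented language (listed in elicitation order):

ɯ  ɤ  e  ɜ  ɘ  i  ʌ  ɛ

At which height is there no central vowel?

high: front /i/, central —, back /ɯ/.
high-mid: front /e/, central /ɘ/, back /ɤ/.
low-mid: front /ɛ/, central /ɜ/, back /ʌ/.
Every height has a central member except high, where /ɨ/ would be expected.

high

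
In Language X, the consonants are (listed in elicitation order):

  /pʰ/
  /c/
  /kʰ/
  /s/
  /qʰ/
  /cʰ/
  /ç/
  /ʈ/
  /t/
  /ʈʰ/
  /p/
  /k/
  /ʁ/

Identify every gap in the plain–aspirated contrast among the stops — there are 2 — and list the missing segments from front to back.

/tʰ/, /q/

place of articulation  plain     aspirated
bilabial          p         pʰ      
alveolar          t         —       
retroflex         ʈ         ʈʰ      
palatal           c         cʰ      
velar             k         kʰ      
uvular            —         qʰ      
Gaps, from front to back: alveolar lacks aspirated (/tʰ/); uvular lacks plain (/q/).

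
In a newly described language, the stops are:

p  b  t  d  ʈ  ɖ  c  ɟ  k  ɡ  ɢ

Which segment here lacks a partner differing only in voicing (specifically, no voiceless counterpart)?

Bilabial: /p/ ~ /b/
Alveolar: /t/ ~ /d/
Retroflex: /ʈ/ ~ /ɖ/
Palatal: /c/ ~ /ɟ/
Velar: /k/ ~ /ɡ/
Uvular: only /ɢ/ (voiced); no voiceless partner.
So /ɢ/ is the unpaired segment.

/ɢ/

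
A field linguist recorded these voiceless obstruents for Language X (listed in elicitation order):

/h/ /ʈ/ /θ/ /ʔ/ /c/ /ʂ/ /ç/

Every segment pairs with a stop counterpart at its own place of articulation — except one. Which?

/θ/

Retroflex: /ʈ/ ~ /ʂ/
Palatal: /c/ ~ /ç/
Glottal: /ʔ/ ~ /h/
Dental: only /θ/ (fricative); no stop partner.
So /θ/ is the unpaired segment.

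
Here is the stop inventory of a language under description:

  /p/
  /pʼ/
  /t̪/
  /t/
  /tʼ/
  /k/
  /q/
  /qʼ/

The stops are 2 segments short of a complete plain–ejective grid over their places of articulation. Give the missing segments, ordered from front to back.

/t̪ʼ/, /kʼ/

place of articulation  plain     ejective
bilabial          p         pʼ      
dental            t̪        —       
alveolar          t         tʼ      
velar             k         —       
uvular            q         qʼ      
Gaps, from front to back: dental lacks ejective (/t̪ʼ/); velar lacks ejective (/kʼ/).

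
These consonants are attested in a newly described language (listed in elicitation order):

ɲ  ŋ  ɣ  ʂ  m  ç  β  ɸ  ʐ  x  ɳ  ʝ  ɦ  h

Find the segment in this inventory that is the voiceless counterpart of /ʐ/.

/ʂ/

/ʐ/ is a voiced retroflex fricative.
The voiceless counterpart is a voiceless retroflex fricative — in this inventory, /ʂ/.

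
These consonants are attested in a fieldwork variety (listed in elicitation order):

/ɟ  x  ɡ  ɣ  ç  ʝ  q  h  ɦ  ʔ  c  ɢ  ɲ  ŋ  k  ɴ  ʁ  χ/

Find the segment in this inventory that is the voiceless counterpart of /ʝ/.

/ʝ/ is a voiced palatal fricative.
The voiceless counterpart is a voiceless palatal fricative — in this inventory, /ç/.

/ç/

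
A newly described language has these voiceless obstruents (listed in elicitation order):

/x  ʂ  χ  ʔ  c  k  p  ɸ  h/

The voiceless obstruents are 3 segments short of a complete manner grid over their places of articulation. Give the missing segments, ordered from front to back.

place of articulation  stop      fricative
bilabial          p         ɸ       
retroflex         —         ʂ       
palatal           c         —       
velar             k         x       
uvular            —         χ       
glottal           ʔ         h       
Gaps, from front to back: retroflex lacks stop (/ʈ/); palatal lacks fricative (/ç/); uvular lacks stop (/q/).

/ʈ/, /ç/, /q/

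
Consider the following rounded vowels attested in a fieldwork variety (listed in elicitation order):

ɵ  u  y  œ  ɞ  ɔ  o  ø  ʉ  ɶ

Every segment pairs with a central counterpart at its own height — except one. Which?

High: /y/ ~ /ʉ/ ~ /u/
High-mid: /ø/ ~ /ɵ/ ~ /o/
Low-mid: /œ/ ~ /ɞ/ ~ /ɔ/
Low: only /ɶ/ (front); no central partner.
So /ɶ/ is the unpaired segment.

/ɶ/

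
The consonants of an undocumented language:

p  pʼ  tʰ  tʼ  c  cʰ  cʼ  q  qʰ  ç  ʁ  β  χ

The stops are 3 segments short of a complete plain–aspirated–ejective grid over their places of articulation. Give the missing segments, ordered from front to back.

place of articulation  plain     aspirated  ejective
bilabial          p         —         pʼ      
alveolar          —         tʰ        tʼ      
palatal           c         cʰ        cʼ      
uvular            q         qʰ        —       
Gaps, from front to back: bilabial lacks aspirated (/pʰ/); alveolar lacks plain (/t/); uvular lacks ejective (/qʼ/).

/pʰ/, /t/, /qʼ/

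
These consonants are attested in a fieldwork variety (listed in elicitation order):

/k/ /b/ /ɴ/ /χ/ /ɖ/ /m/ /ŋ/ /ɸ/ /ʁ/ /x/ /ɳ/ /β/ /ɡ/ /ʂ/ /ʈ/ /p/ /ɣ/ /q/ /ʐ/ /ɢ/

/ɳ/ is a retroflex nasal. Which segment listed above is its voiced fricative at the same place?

The voiced fricative at the same place is a voiced retroflex fricative — in this inventory, /ʐ/.

/ʐ/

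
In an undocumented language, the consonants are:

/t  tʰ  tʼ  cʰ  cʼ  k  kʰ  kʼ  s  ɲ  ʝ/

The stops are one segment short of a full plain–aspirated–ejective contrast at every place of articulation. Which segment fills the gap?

/c/

Plain: /t/ (alveolar), /k/ (velar).
Aspirated: /tʰ/ (alveolar), /cʰ/ (palatal), /kʰ/ (velar).
Ejective: /tʼ/ (alveolar), /cʼ/ (palatal), /kʼ/ (velar).
The palatal row has no plain member, so the gap is the plain palatal stop /c/.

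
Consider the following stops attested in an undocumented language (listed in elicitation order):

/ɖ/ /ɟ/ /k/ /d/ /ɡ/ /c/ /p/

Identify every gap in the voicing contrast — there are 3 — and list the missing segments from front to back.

Voiceless: /p/ (bilabial), /c/ (palatal), /k/ (velar).
Voiced: /d/ (alveolar), /ɖ/ (retroflex), /ɟ/ (palatal), /ɡ/ (velar).
Gaps, from front to back: bilabial lacks voiced (/b/); alveolar lacks voiceless (/t/); retroflex lacks voiceless (/ʈ/).

/b/, /t/, /ʈ/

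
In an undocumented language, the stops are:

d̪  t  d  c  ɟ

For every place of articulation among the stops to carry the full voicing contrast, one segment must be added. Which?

/t̪/

dental: voiceless —, voiced /d̪/.
alveolar: voiceless /t/, voiced /d/.
palatal: voiceless /c/, voiced /ɟ/.
The dental row has no voiceless member, so the gap is the voiceless dental stop /t̪/.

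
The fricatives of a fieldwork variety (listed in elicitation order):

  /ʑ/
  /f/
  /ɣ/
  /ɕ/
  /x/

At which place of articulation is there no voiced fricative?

Voiceless: /f/ (labiodental), /ɕ/ (alveolo-palatal), /x/ (velar).
Voiced: /ʑ/ (alveolo-palatal), /ɣ/ (velar).
Every place of articulation has a voiced member except labiodental, where /v/ would be expected.

labiodental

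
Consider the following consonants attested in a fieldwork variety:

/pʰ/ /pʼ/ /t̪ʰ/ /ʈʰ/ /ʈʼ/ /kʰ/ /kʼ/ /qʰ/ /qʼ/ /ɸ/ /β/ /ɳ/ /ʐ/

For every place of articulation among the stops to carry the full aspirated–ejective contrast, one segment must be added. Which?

/t̪ʼ/

bilabial: aspirated /pʰ/, ejective /pʼ/.
dental: aspirated /t̪ʰ/, ejective —.
retroflex: aspirated /ʈʰ/, ejective /ʈʼ/.
velar: aspirated /kʰ/, ejective /kʼ/.
uvular: aspirated /qʰ/, ejective /qʼ/.
The dental row has no ejective member, so the gap is the ejective dental stop /t̪ʼ/.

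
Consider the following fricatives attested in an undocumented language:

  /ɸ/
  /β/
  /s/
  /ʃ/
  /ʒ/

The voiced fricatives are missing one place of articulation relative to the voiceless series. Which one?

alveolar

Voiceless: /ɸ/ (bilabial), /s/ (alveolar), /ʃ/ (postalveolar).
Voiced: /β/ (bilabial), /ʒ/ (postalveolar).
Every place of articulation has a voiced member except alveolar, where /z/ would be expected.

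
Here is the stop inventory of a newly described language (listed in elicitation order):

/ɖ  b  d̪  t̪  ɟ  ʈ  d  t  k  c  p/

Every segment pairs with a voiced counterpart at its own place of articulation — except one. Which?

/k/

Bilabial: /p/ ~ /b/
Dental: /t̪/ ~ /d̪/
Alveolar: /t/ ~ /d/
Retroflex: /ʈ/ ~ /ɖ/
Palatal: /c/ ~ /ɟ/
Velar: only /k/ (voiceless); no voiced partner.
So /k/ is the unpaired segment.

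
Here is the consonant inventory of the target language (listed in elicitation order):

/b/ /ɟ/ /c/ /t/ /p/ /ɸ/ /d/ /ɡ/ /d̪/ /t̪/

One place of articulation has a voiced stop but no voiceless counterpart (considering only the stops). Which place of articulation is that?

velar

place of articulation  voiceless  voiced  
bilabial          p         b       
dental            t̪        d̪      
alveolar          t         d       
palatal           c         ɟ       
velar             —         ɡ       
Every place of articulation has a voiceless member except velar, where /k/ would be expected.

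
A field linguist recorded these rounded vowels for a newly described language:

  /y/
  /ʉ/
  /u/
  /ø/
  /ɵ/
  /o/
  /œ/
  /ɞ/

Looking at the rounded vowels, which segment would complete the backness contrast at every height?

/ɔ/

Front: /y/ (high), /ø/ (high-mid), /œ/ (low-mid).
Central: /ʉ/ (high), /ɵ/ (high-mid), /ɞ/ (low-mid).
Back: /u/ (high), /o/ (high-mid).
The low-mid row has no back member, so the gap is the low-mid back rounded vowel /ɔ/.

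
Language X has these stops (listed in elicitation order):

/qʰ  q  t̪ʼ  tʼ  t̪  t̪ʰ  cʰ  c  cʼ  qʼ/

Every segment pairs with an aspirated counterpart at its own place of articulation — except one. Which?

Dental: /t̪/ ~ /t̪ʰ/ ~ /t̪ʼ/
Palatal: /c/ ~ /cʰ/ ~ /cʼ/
Uvular: /q/ ~ /qʰ/ ~ /qʼ/
Alveolar: only /tʼ/ (ejective); no aspirated partner.
So /tʼ/ is the unpaired segment.

/tʼ/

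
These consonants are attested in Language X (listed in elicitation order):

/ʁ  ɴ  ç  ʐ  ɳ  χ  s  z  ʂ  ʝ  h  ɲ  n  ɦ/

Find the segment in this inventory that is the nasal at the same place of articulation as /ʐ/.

/ɳ/

/ʐ/ is a voiced retroflex fricative.
The nasal at the same place is a retroflex nasal — in this inventory, /ɳ/.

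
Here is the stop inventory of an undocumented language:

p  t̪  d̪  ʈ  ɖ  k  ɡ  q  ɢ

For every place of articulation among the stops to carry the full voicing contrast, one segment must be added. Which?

Voiceless: /p/ (bilabial), /t̪/ (dental), /ʈ/ (retroflex), /k/ (velar), /q/ (uvular).
Voiced: /d̪/ (dental), /ɖ/ (retroflex), /ɡ/ (velar), /ɢ/ (uvular).
The bilabial row has no voiced member, so the gap is the voiced bilabial stop /b/.

/b/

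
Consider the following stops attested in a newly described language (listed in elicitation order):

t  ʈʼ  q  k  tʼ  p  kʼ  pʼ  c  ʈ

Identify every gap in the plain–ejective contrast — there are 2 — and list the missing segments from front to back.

/cʼ/, /qʼ/

Plain: /p/ (bilabial), /t/ (alveolar), /ʈ/ (retroflex), /c/ (palatal), /k/ (velar), /q/ (uvular).
Ejective: /pʼ/ (bilabial), /tʼ/ (alveolar), /ʈʼ/ (retroflex), /kʼ/ (velar).
Gaps, from front to back: palatal lacks ejective (/cʼ/); uvular lacks ejective (/qʼ/).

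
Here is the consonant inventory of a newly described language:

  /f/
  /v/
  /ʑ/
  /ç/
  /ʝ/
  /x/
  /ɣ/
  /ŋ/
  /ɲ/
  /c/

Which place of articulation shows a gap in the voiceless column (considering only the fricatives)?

alveolo-palatal

labiodental: voiceless /f/, voiced /v/.
alveolo-palatal: voiceless —, voiced /ʑ/.
palatal: voiceless /ç/, voiced /ʝ/.
velar: voiceless /x/, voiced /ɣ/.
Every place of articulation has a voiceless member except alveolo-palatal, where /ɕ/ would be expected.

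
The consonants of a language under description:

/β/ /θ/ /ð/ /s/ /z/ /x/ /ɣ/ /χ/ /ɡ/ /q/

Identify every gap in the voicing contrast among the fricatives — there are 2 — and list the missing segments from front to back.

/ɸ/, /ʁ/

place of articulation  voiceless  voiced  
bilabial          —         β       
dental            θ         ð       
alveolar          s         z       
velar             x         ɣ       
uvular            χ         —       
Gaps, from front to back: bilabial lacks voiceless (/ɸ/); uvular lacks voiced (/ʁ/).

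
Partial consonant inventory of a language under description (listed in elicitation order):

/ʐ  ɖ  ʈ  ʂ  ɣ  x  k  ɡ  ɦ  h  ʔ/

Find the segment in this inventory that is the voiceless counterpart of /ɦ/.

/h/

/ɦ/ is a voiced glottal fricative.
The voiceless counterpart is a voiceless glottal fricative — in this inventory, /h/.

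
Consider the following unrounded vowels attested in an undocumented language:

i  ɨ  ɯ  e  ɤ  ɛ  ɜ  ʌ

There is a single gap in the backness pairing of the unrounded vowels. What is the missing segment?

/ɘ/

high: front /i/, central /ɨ/, back /ɯ/.
high-mid: front /e/, central —, back /ɤ/.
low-mid: front /ɛ/, central /ɜ/, back /ʌ/.
The high-mid row has no central member, so the gap is the high-mid central unrounded vowel /ɘ/.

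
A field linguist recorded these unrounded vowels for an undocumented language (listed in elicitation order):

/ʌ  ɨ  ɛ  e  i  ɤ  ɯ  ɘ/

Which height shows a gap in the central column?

height            front     central   back    
high              i         ɨ         ɯ       
high-mid          e         ɘ         ɤ       
low-mid           ɛ         —         ʌ       
Every height has a central member except low-mid, where /ɜ/ would be expected.

low-mid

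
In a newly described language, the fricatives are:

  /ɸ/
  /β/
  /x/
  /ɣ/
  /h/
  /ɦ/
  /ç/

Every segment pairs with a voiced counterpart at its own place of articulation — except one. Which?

Bilabial: /ɸ/ ~ /β/
Velar: /x/ ~ /ɣ/
Glottal: /h/ ~ /ɦ/
Palatal: only /ç/ (voiceless); no voiced partner.
So /ç/ is the unpaired segment.

/ç/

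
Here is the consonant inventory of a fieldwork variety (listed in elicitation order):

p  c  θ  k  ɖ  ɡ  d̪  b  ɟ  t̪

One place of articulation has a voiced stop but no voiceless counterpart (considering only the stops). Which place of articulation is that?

retroflex

Voiceless: /p/ (bilabial), /t̪/ (dental), /c/ (palatal), /k/ (velar).
Voiced: /b/ (bilabial), /d̪/ (dental), /ɖ/ (retroflex), /ɟ/ (palatal), /ɡ/ (velar).
Every place of articulation has a voiceless member except retroflex, where /ʈ/ would be expected.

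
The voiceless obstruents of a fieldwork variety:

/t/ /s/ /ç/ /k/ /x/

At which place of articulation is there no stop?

palatal

alveolar: stop /t/, fricative /s/.
palatal: stop —, fricative /ç/.
velar: stop /k/, fricative /x/.
Every place of articulation has a stop member except palatal, where /c/ would be expected.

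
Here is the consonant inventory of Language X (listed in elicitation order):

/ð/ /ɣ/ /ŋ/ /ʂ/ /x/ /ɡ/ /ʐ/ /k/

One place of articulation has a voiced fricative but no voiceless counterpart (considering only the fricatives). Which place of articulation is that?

place of articulation  voiceless  voiced  
dental            —         ð       
retroflex         ʂ         ʐ       
velar             x         ɣ       
Every place of articulation has a voiceless member except dental, where /θ/ would be expected.

dental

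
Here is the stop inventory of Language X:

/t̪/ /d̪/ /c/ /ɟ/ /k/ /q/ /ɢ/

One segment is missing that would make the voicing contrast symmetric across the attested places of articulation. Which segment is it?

/ɡ/

Voiceless: /t̪/ (dental), /c/ (palatal), /k/ (velar), /q/ (uvular).
Voiced: /d̪/ (dental), /ɟ/ (palatal), /ɢ/ (uvular).
The velar row has no voiced member, so the gap is the voiced velar stop /ɡ/.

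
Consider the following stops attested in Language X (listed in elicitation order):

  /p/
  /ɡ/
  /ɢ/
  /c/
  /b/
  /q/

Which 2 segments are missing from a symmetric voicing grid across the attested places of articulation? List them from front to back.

bilabial: voiceless /p/, voiced /b/.
palatal: voiceless /c/, voiced —.
velar: voiceless —, voiced /ɡ/.
uvular: voiceless /q/, voiced /ɢ/.
Gaps, from front to back: palatal lacks voiced (/ɟ/); velar lacks voiceless (/k/).

/ɟ/, /k/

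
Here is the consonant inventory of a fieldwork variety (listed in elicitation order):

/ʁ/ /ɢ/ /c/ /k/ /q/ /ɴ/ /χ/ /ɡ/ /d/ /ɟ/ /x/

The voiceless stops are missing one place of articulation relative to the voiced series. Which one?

alveolar

alveolar: voiceless —, voiced /d/.
palatal: voiceless /c/, voiced /ɟ/.
velar: voiceless /k/, voiced /ɡ/.
uvular: voiceless /q/, voiced /ɢ/.
Every place of articulation has a voiceless member except alveolar, where /t/ would be expected.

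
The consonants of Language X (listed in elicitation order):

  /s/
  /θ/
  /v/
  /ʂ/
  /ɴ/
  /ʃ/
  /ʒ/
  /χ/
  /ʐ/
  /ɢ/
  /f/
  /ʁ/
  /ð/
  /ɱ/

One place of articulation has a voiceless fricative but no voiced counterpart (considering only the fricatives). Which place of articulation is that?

place of articulation  voiceless  voiced  
labiodental       f         v       
dental            θ         ð       
alveolar          s         —       
postalveolar      ʃ         ʒ       
retroflex         ʂ         ʐ       
uvular            χ         ʁ       
Every place of articulation has a voiced member except alveolar, where /z/ would be expected.

alveolar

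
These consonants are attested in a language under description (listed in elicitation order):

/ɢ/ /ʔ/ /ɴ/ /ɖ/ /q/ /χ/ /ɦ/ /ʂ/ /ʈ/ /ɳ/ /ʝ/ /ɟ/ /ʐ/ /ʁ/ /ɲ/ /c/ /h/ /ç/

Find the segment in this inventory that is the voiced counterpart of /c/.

/ɟ/

/c/ is a voiceless palatal stop.
The voiced counterpart is a voiced palatal stop — in this inventory, /ɟ/.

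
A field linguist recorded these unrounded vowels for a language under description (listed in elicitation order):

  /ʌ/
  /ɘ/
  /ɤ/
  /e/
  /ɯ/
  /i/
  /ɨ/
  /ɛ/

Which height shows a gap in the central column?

low-mid

Front: /i/ (high), /e/ (high-mid), /ɛ/ (low-mid).
Central: /ɨ/ (high), /ɘ/ (high-mid).
Back: /ɯ/ (high), /ɤ/ (high-mid), /ʌ/ (low-mid).
Every height has a central member except low-mid, where /ɜ/ would be expected.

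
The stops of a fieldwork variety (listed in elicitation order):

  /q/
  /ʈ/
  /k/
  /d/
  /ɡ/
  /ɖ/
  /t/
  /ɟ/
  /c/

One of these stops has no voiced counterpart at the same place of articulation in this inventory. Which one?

/q/

Alveolar: /t/ ~ /d/
Retroflex: /ʈ/ ~ /ɖ/
Palatal: /c/ ~ /ɟ/
Velar: /k/ ~ /ɡ/
Uvular: only /q/ (voiceless); no voiced partner.
So /q/ is the unpaired segment.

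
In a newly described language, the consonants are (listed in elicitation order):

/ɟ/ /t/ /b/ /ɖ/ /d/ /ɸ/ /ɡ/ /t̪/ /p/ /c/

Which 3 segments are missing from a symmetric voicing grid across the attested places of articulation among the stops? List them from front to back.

/d̪/, /ʈ/, /k/

Voiceless: /p/ (bilabial), /t̪/ (dental), /t/ (alveolar), /c/ (palatal).
Voiced: /b/ (bilabial), /d/ (alveolar), /ɖ/ (retroflex), /ɟ/ (palatal), /ɡ/ (velar).
Gaps, from front to back: dental lacks voiced (/d̪/); retroflex lacks voiceless (/ʈ/); velar lacks voiceless (/k/).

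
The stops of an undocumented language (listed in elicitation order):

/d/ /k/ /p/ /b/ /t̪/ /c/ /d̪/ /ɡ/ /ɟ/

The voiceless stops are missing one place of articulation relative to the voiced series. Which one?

alveolar

Voiceless: /p/ (bilabial), /t̪/ (dental), /c/ (palatal), /k/ (velar).
Voiced: /b/ (bilabial), /d̪/ (dental), /d/ (alveolar), /ɟ/ (palatal), /ɡ/ (velar).
Every place of articulation has a voiceless member except alveolar, where /t/ would be expected.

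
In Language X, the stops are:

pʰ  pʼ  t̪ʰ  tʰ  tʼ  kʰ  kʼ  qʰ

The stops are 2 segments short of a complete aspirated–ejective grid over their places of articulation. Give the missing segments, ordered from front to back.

bilabial: aspirated /pʰ/, ejective /pʼ/.
dental: aspirated /t̪ʰ/, ejective —.
alveolar: aspirated /tʰ/, ejective /tʼ/.
velar: aspirated /kʰ/, ejective /kʼ/.
uvular: aspirated /qʰ/, ejective —.
Gaps, from front to back: dental lacks ejective (/t̪ʼ/); uvular lacks ejective (/qʼ/).

/t̪ʼ/, /qʼ/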